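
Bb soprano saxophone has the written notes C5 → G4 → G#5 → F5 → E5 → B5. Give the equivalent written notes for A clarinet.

Db5 Ab4 A5 Gb5 F5 C6

First find concert pitch: the Bb soprano saxophone sounds a major second below written, so C5 G4 G#5 F5 E5 B5 sounds Bb4 F4 F#5 Eb5 D5 A5.
Then write for A clarinet: it sounds a minor third below written, so the part must be a minor third above concert.
Bb4 → Db5
F4 → Ab4
F#5 → A5
Eb5 → Gb5
D5 → F5
A5 → C6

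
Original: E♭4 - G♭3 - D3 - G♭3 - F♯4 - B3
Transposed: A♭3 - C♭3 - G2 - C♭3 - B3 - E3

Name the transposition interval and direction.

down a perfect fifth

From Eb4 to Ab3 is 5 letter names — a fifth of some quality.
Ab3 to Eb4 is 7 semitones, which makes it a perfect fifth; the second version is lower, so the direction is down.
Checking another pair — B3 → E3 — gives the same interval.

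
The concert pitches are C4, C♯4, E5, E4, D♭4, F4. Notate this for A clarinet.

Eb4 E4 G5 G4 Fb4 Ab4

The A clarinet sounds a minor third below written, so the written part must be a minor third above concert — transpose each note up.
C4 -> Eb4
C#4 -> E4
E5 -> G5
E4 -> G4
Db4 -> Fb4
F4 -> Ab4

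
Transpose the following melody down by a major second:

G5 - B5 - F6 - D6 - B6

G5 to F5
B5 to A5
F6 to Eb6
D6 to C6
B6 to A6

F5 A5 Eb6 C6 A6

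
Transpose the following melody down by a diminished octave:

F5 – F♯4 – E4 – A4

F5 down a diminished octave is F#4.
F#4: an octave down reaches F, and 11 semitones makes it F##3.
A diminished octave down from E4 gives E#3.
A4: an octave down reaches A, and 11 semitones makes it A#3.

F#4 F##3 E#3 A#3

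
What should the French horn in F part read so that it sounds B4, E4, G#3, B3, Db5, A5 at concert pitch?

F#5 B4 D#4 F#4 Ab5 E6

The French horn in F sounds a perfect fifth below written, so the written part must be a perfect fifth above concert — transpose each note up.
B4 becomes F#5
E4 becomes B4
G#3 becomes D#4
B3 becomes F#4
Db5 becomes Ab5
A5 becomes E6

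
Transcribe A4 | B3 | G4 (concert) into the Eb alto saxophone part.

F#5 G#4 E5

Written C4 sounds as Eb3 on the Eb alto saxophone, so concert pitches are written a major sixth up.
A4 gives F#5
B3 gives G#4
G4 gives E5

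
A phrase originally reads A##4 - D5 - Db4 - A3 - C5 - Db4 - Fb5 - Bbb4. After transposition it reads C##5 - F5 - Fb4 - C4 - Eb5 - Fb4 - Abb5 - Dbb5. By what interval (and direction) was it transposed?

From A##4 to C##5 is 3 letter names — a third of some quality.
A##4 to C##5 is 3 semitones, which makes it a minor third; the second version is higher, so the direction is up.
Checking another pair — Bbb4 → Dbb5 — gives the same interval.

up a minor third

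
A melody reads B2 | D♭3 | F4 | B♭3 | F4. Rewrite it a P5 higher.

F#3 Ab3 C5 F4 C5

A perfect fifth up from B2 gives F#3.
Db3: a fifth up reaches A, and 7 semitones makes it Ab3.
A perfect fifth up from F4 gives C5.
A perfect fifth up from Bb3 gives F4.
F4 up a perfect fifth is C5.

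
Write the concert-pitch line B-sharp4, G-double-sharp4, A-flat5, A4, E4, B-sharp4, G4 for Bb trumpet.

C##5 A##4 Bb5 B4 F#4 C##5 A4

Written C4 sounds as Bb3 on the Bb trumpet, so concert pitches are written a major second up.
B#4 gives C##5
G##4 gives A##4
Ab5 gives Bb5
A4 gives B4
E4 gives F#4
B#4 gives C##5
G4 gives A4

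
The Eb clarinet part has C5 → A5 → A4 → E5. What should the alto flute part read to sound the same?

First find concert pitch: the Eb clarinet sounds a minor third above written, so C5 A5 A4 E5 sounds Eb5 C6 C5 G5.
Then write for alto flute: it sounds a perfect fourth below written, so the part must be a perfect fourth above concert.
Eb5 → Ab5
C6 → F6
C5 → F5
G5 → C6

Ab5 F6 F5 C6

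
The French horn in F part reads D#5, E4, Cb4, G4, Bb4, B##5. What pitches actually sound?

G#4 A3 Fb3 C4 Eb4 E##5

Written C4 on the French horn in F sounds as F3, a perfect fifth lower; apply that shift to every note.
D#5 -> G#4
E4 -> A3
Cb4 -> Fb3
G4 -> C4
Bb4 -> Eb4
B##5 -> E##5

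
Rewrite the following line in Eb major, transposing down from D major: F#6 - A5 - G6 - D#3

G5 Bb4 Ab5 E2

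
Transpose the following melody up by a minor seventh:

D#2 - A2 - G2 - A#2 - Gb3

C#3 G3 F3 G#3 Fb4

D#2 to C#3
A2 to G3
G2 to F3
A#2 to G#3
Gb3 to Fb4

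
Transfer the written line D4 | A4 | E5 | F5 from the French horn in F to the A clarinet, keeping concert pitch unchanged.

Bb3 F4 C5 Db5

First find concert pitch: the French horn in F sounds a perfect fifth below written, so D4 A4 E5 F5 sounds G3 D4 A4 Bb4.
Then write for A clarinet: it sounds a minor third below written, so the part must be a minor third above concert.
G3 → Bb3
D4 → F4
A4 → C5
Bb4 → Db5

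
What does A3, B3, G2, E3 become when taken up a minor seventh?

G4 A4 F3 D4

A3 → G4
B3 → A4
G2 → F3
E3 → D4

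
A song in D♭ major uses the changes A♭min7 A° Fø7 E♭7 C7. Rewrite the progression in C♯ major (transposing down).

D♭ major down to C♯ major is a diminished second; each chord root moves by that interval while the quality stays the same.
A♭min7: root A♭ down a diminished second → G#, giving G#min7.
A°: root A down a diminished second → G##, giving G##°.
Fø7: root F down a diminished second → E#, giving E#ø7.
E♭7: root E♭ down a diminished second → D#, giving D#7.
C7: root C down a diminished second → B#, giving B#7.

G#min7 G##° E#ø7 D#7 B#7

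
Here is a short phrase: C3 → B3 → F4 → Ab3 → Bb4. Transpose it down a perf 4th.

G2 F#3 C4 Eb3 F4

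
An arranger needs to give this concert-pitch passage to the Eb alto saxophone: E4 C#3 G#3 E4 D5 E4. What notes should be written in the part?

C#5 A#3 E#4 C#5 B5 C#5

Written C4 sounds as Eb3 on the Eb alto saxophone, so concert pitches are written a major sixth up.
E4 becomes C#5
C#3 becomes A#3
G#3 becomes E#4
E4 becomes C#5
D5 becomes B5
E4 becomes C#5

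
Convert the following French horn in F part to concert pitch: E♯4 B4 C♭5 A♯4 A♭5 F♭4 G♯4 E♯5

Written C4 on the French horn in F sounds as F3, a perfect fifth lower; apply that shift to every note.
E#4 to A#3
B4 to E4
Cb5 to Fb4
A#4 to D#4
Ab5 to Db5
Fb4 to Bbb3
G#4 to C#4
E#5 to A#4

A#3 E4 Fb4 D#4 Db5 Bbb3 C#4 A#4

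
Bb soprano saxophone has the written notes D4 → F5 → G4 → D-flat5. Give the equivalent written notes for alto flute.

F4 Ab5 Bb4 Fb5

First find concert pitch: the Bb soprano saxophone sounds a major second below written, so D4 F5 G4 D-flat5 sounds C4 Eb5 F4 Cb5.
Then write for alto flute: it sounds a perfect fourth below written, so the part must be a perfect fourth above concert.
C4 → F4
Eb5 → Ab5
F4 → Bb4
Cb5 → Fb5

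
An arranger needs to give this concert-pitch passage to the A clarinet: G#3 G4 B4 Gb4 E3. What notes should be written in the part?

B3 Bb4 D5 Bbb4 G3

The A clarinet sounds a minor third below written, so the written part must be a minor third above concert — transpose each note up.
G#3 -> B3
G4 -> Bb4
B4 -> D5
Gb4 -> Bbb4
E3 -> G3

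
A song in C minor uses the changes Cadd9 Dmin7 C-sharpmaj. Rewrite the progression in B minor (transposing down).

C minor down to B minor is a minor second; each chord root moves by that interval while the quality stays the same.
Cadd9: root C down a minor second → B, giving Badd9.
Dmin7: root D down a minor second → C#, giving C#min7.
C-sharpmaj: root C-sharp down a minor second → B#, giving B#maj.

Badd9 C#min7 B#maj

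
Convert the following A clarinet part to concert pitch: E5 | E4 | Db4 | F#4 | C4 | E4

The A clarinet sounds a minor third below written, so transpose each written note down a minor third.
E5 gives C#5
E4 gives C#4
Db4 gives Bb3
F#4 gives D#4
C4 gives A3
E4 gives C#4

C#5 C#4 Bb3 D#4 A3 C#4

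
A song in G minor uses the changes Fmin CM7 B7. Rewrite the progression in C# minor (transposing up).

G minor up to C# minor is an augmented fourth; each chord root moves by that interval while the quality stays the same.
Fmin: root F up an augmented fourth → B, giving Bmin.
CM7: root C up an augmented fourth → F#, giving F#M7.
B7: root B up an augmented fourth → E#, giving E#7.

Bmin F#M7 E#7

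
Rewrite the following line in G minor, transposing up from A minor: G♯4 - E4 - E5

F#5 D5 D6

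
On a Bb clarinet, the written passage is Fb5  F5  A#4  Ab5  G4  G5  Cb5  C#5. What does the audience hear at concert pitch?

Ebb5 Eb5 G#4 Gb5 F4 F5 Bbb4 B4

The Bb clarinet sounds a major second below written, so transpose each written note down a major second.
Fb5 to Ebb5
F5 to Eb5
A#4 to G#4
Ab5 to Gb5
G4 to F4
G5 to F5
Cb5 to Bbb4
C#5 to B4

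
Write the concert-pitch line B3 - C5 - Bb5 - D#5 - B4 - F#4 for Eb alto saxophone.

G#4 A5 G6 B#5 G#5 D#5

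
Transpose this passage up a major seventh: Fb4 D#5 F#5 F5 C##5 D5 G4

Fb4 -> Eb5
D#5 -> C##6
F#5 -> E#6
F5 -> E6
C##5 -> B##5
D5 -> C#6
G4 -> F#5

Eb5 C##6 E#6 E6 B##5 C#6 F#5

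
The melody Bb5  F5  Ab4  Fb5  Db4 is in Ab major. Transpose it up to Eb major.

From Ab up to Eb is a perfect fifth; apply that to each pitch.
Bb5 to F6
F5 to C6
Ab4 to Eb5
Fb5 to Cb6
Db4 to Ab4

F6 C6 Eb5 Cb6 Ab4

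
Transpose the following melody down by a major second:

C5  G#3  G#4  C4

C5 to Bb4
G#3 to F#3
G#4 to F#4
C4 to Bb3

Bb4 F#3 F#4 Bb3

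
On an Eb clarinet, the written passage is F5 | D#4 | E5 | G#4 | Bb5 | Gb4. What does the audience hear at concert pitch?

Ab5 F#4 G5 B4 Db6 Bbb4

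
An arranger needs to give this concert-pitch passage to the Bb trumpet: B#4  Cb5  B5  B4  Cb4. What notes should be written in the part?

C##5 Db5 C#6 C#5 Db4

Written C4 sounds as Bb3 on the Bb trumpet, so concert pitches are written a major second up.
B#4 → C##5
Cb5 → Db5
B5 → C#6
B4 → C#5
Cb4 → Db4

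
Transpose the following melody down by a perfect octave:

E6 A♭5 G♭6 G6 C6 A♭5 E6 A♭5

E5 Ab4 Gb5 G5 C5 Ab4 E5 Ab4

E6 becomes E5
Ab5 becomes Ab4
Gb6 becomes Gb5
G6 becomes G5
C6 becomes C5
Ab5 becomes Ab4
E6 becomes E5
Ab5 becomes Ab4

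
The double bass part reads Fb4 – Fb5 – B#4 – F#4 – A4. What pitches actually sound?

Written C4 on the double bass sounds as C3, a perfect octave lower; apply that shift to every note.
Fb4 gives Fb3
Fb5 gives Fb4
B#4 gives B#3
F#4 gives F#3
A4 gives A3

Fb3 Fb4 B#3 F#3 A3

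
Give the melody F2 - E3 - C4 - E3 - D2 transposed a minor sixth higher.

Db3 C4 Ab4 C4 Bb2

A minor sixth up from F2 gives Db3.
A minor sixth up from E3 gives C4.
C4 up a minor sixth is Ab4.
A minor sixth up from E3 gives C4.
D2 up a minor sixth is Bb2.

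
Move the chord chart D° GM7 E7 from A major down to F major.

Bb° EbM7 C7

A major down to F major is a major third; each chord root moves by that interval while the quality stays the same.
D°: root D down a major third → Bb, giving Bb°.
GM7: root G down a major third → Eb, giving EbM7.
E7: root E down a major third → C, giving C7.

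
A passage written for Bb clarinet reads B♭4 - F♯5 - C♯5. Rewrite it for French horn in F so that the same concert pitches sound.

Eb5 B5 F#5

First find concert pitch: the Bb clarinet sounds a major second below written, so B♭4 F♯5 C♯5 sounds Ab4 E5 B4.
Then write for French horn in F: it sounds a perfect fifth below written, so the part must be a perfect fifth above concert.
Ab4 → Eb5
E5 → B5
B4 → F#5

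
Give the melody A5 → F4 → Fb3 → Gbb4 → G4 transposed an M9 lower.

A5: a ninth down reaches G, and 14 semitones makes it G4.
F4: a ninth down reaches E, and 14 semitones makes it Eb3.
Fb3 down a major ninth is Ebb2.
Gbb4 down a major ninth is Fbb3.
A major ninth down from G4 gives F3.

G4 Eb3 Ebb2 Fbb3 F3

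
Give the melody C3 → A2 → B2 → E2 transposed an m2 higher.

C3 up a minor second is Db3.
A2 up a minor second is Bb2.
B2: a second up reaches C, and 1 semitone makes it C3.
A minor second up from E2 gives F2.

Db3 Bb2 C3 F2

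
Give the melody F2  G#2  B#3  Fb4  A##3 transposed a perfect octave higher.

F2 gives F3
G#2 gives G#3
B#3 gives B#4
Fb4 gives Fb5
A##3 gives A##4

F3 G#3 B#4 Fb5 A##4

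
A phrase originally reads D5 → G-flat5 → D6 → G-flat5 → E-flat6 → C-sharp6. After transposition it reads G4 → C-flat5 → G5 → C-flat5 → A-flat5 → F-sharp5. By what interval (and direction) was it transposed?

down a perfect fifth

From D5 to G4 is 5 letter names — a fifth of some quality.
G4 to D5 is 7 semitones, which makes it a perfect fifth; the second version is lower, so the direction is down.
Checking another pair — C#6 → F#5 — gives the same interval.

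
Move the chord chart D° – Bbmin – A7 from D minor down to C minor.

D minor down to C minor is a major second; each chord root moves by that interval while the quality stays the same.
D°: root D down a major second → C, giving C°.
Bbmin: root Bb down a major second → Ab, giving Abmin.
A7: root A down a major second → G, giving G7.

C° Abmin G7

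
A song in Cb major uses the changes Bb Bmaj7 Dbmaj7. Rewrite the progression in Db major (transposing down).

Cb major down to Db major is a minor seventh; each chord root moves by that interval while the quality stays the same.
Bb: root Bb down a minor seventh → C, giving C.
Bmaj7: root B down a minor seventh → C#, giving C#maj7.
Dbmaj7: root Db down a minor seventh → Eb, giving Ebmaj7.

C C#maj7 Ebmaj7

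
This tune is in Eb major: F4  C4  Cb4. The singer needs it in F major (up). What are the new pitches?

G4 D4 Db4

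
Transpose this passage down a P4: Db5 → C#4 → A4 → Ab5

Ab4 G#3 E4 Eb5

Db5: a fourth down reaches A, and 5 semitones makes it Ab4.
C#4 down a perfect fourth is G#3.
A4: a fourth down reaches E, and 5 semitones makes it E4.
Ab5 down a perfect fourth is Eb5.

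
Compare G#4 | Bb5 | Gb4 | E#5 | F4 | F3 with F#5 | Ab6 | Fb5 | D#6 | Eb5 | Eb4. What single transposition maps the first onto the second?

From G#4 to F#5 is 7 letter names — a seventh of some quality.
G#4 to F#5 is 10 semitones, which makes it a minor seventh; the second version is higher, so the direction is up.
Checking another pair — F3 → Eb4 — gives the same interval.

up a minor seventh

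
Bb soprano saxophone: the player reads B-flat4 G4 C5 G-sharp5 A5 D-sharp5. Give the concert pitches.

Written C4 on the Bb soprano saxophone sounds as Bb3, a major second lower; apply that shift to every note.
Bb4 → Ab4
G4 → F4
C5 → Bb4
G#5 → F#5
A5 → G5
D#5 → C#5

Ab4 F4 Bb4 F#5 G5 C#5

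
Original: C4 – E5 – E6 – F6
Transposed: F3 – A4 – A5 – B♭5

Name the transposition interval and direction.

From C4 to F3 is 5 letter names — a fifth of some quality.
F3 to C4 is 7 semitones, which makes it a perfect fifth; the second version is lower, so the direction is down.
Checking another pair — F6 → Bb5 — gives the same interval.

down a perfect fifth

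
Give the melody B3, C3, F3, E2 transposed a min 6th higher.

G4 Ab3 Db4 C3

B3 gives G4
C3 gives Ab3
F3 gives Db4
E2 gives C3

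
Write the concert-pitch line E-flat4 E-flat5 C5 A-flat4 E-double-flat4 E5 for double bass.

Eb5 Eb6 C6 Ab5 Ebb5 E6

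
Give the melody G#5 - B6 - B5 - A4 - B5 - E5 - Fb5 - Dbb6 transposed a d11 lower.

G#5 to D##4
B6 to F##5
B5 to F##4
A4 to E#3
B5 to F##4
E5 to B#3
Fb5 to C4
Dbb6 to Ab4

D##4 F##5 F##4 E#3 F##4 B#3 C4 Ab4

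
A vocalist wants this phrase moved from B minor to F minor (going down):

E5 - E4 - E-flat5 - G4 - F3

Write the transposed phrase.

Bb4 Bb3 Bbb4 Db4 Cb3

B minor to F minor down is an augmented fourth, so every note moves down by that interval.
E5 becomes Bb4
E4 becomes Bb3
Eb5 becomes Bbb4
G4 becomes Db4
F3 becomes Cb3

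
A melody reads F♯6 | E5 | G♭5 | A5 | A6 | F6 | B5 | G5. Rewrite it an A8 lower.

F5 Eb4 Gbb4 Ab4 Ab5 Fb5 Bb4 Gb4

F#6: an octave down reaches F, and 13 semitones makes it F5.
E5: an octave down reaches E, and 13 semitones makes it Eb4.
An augmented octave down from Gb5 gives Gbb4.
An augmented octave down from A5 gives Ab4.
A6 down an augmented octave is Ab5.
F6: an octave down reaches F, and 13 semitones makes it Fb5.
An augmented octave down from B5 gives Bb4.
An augmented octave down from G5 gives Gb4.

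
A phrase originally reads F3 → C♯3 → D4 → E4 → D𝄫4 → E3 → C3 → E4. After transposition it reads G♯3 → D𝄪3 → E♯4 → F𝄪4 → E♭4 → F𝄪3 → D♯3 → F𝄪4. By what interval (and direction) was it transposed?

up an augmented second

Take the first pair: F3 → G#3. F to G spans 2 letter names, so the interval is some kind of second.
F3 to G#3 is 3 semitones, which makes it an augmented second; the second version is higher, so the direction is up.
Checking another pair — E4 → F##4 — gives the same interval.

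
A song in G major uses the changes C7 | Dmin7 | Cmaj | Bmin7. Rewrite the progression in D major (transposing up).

G7 Amin7 Gmaj F#min7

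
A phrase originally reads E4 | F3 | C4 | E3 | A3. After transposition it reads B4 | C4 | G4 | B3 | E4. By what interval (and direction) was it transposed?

From E4 to B4 is 5 letter names — a fifth of some quality.
E4 to B4 is 7 semitones, which makes it a perfect fifth; the second version is higher, so the direction is up.
Checking another pair — A3 → E4 — gives the same interval.

up a perfect fifth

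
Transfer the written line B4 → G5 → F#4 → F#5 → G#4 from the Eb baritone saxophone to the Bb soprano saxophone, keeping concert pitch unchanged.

E3 C4 B2 B3 C#3

First find concert pitch: the Eb baritone saxophone sounds a major thirteenth below written, so B4 G5 F#4 F#5 G#4 sounds D3 Bb3 A2 A3 B2.
Then write for Bb soprano saxophone: it sounds a major second below written, so the part must be a major second above concert.
D3 → E3
Bb3 → C4
A2 → B2
A3 → B3
B2 → C#3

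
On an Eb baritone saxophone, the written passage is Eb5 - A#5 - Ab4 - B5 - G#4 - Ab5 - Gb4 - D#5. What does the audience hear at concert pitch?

Written C4 on the Eb baritone saxophone sounds as Eb2, a major thirteenth lower; apply that shift to every note.
Eb5 gives Gb3
A#5 gives C#4
Ab4 gives Cb3
B5 gives D4
G#4 gives B2
Ab5 gives Cb4
Gb4 gives Bbb2
D#5 gives F#3

Gb3 C#4 Cb3 D4 B2 Cb4 Bbb2 F#3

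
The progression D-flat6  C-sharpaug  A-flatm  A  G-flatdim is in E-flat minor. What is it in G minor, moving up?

E-flat minor up to G minor is a major third; each chord root moves by that interval while the quality stays the same.
D-flat6: root D-flat up a major third → F, giving F6.
C-sharpaug: root C-sharp up a major third → E#, giving E#aug.
A-flatm: root A-flat up a major third → C, giving Cm.
A: root A up a major third → C#, giving C#.
G-flatdim: root G-flat up a major third → Bb, giving Bbdim.

F6 E#aug Cm C# Bbdim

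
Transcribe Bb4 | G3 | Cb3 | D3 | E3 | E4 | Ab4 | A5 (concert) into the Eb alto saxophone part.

G5 E4 Ab3 B3 C#4 C#5 F5 F#6

Written C4 sounds as Eb3 on the Eb alto saxophone, so concert pitches are written a major sixth up.
Bb4 → G5
G3 → E4
Cb3 → Ab3
D3 → B3
E3 → C#4
E4 → C#5
Ab4 → F5
A5 → F#6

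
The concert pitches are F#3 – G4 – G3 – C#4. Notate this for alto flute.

The alto flute sounds a perfect fourth below written, so the written part must be a perfect fourth above concert — transpose each note up.
F#3 -> B3
G4 -> C5
G3 -> C4
C#4 -> F#4

B3 C5 C4 F#4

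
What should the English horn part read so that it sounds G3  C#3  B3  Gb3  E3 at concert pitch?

Written C4 sounds as F3 on the English horn, so concert pitches are written a perfect fifth up.
G3 to D4
C#3 to G#3
B3 to F#4
Gb3 to Db4
E3 to B3

D4 G#3 F#4 Db4 B3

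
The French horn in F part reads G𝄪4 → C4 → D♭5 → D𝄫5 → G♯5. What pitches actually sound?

C##4 F3 Gb4 Gbb4 C#5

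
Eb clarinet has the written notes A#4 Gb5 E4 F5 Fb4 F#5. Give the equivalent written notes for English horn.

First find concert pitch: the Eb clarinet sounds a minor third above written, so A#4 Gb5 E4 F5 Fb4 F#5 sounds C#5 Bbb5 G4 Ab5 Abb4 A5.
Then write for English horn: it sounds a perfect fifth below written, so the part must be a perfect fifth above concert.
C#5 → G#5
Bbb5 → Fb6
G4 → D5
Ab5 → Eb6
Abb4 → Ebb5
A5 → E6

G#5 Fb6 D5 Eb6 Ebb5 E6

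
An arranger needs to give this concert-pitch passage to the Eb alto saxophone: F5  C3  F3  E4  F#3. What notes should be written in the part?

D6 A3 D4 C#5 D#4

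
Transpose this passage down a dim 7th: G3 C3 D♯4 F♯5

G3: a seventh down reaches A, and 9 semitones makes it A#2.
C3: a seventh down reaches D, and 9 semitones makes it D#2.
D#4 down a diminished seventh is E##3.
F#5: a seventh down reaches G, and 9 semitones makes it G##4.

A#2 D#2 E##3 G##4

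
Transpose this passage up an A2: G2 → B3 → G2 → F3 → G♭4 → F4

A#2 C##4 A#2 G#3 A4 G#4

G2 -> A#2
B3 -> C##4
G2 -> A#2
F3 -> G#3
Gb4 -> A4
F4 -> G#4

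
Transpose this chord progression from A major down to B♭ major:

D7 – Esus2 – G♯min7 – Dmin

Eb7 Fsus2 Amin7 Ebmin

A major down to B♭ major is a major seventh; each chord root moves by that interval while the quality stays the same.
D7: root D down a major seventh → Eb, giving Eb7.
Esus2: root E down a major seventh → F, giving Fsus2.
G♯min7: root G♯ down a major seventh → A, giving Amin7.
Dmin: root D down a major seventh → Eb, giving Ebmin.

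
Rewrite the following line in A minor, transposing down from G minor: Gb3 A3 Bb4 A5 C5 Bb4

From G down to A is a minor seventh; apply that to each pitch.
Gb3 gives Ab2
A3 gives B2
Bb4 gives C4
A5 gives B4
C5 gives D4
Bb4 gives C4

Ab2 B2 C4 B4 D4 C4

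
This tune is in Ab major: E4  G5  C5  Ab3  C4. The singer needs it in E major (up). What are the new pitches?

B#4 D#6 G#5 E4 G#4

Ab major to E major up is an augmented fifth, so every note moves up by that interval.
E4 gives B#4
G5 gives D#6
C5 gives G#5
Ab3 gives E4
C4 gives G#4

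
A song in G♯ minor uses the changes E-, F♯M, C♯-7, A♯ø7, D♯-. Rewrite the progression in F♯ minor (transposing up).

G♯ minor up to F♯ minor is a minor seventh; each chord root moves by that interval while the quality stays the same.
E-: root E up a minor seventh → D, giving D-.
F♯M: root F♯ up a minor seventh → E, giving EM.
C♯-7: root C♯ up a minor seventh → B, giving B-7.
A♯ø7: root A♯ up a minor seventh → G#, giving G#ø7.
D♯-: root D♯ up a minor seventh → C#, giving C#-.

D- EM B-7 G#ø7 C#-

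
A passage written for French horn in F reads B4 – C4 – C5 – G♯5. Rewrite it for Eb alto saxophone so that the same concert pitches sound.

C#5 D4 D5 A#5

First find concert pitch: the French horn in F sounds a perfect fifth below written, so B4 C4 C5 G♯5 sounds E4 F3 F4 C#5.
Then write for Eb alto saxophone: it sounds a major sixth below written, so the part must be a major sixth above concert.
E4 → C#5
F3 → D4
F4 → D5
C#5 → A#5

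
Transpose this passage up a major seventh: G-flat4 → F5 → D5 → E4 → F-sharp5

F5 E6 C#6 D#5 E#6

Gb4 up a major seventh is F5.
F5 up a major seventh is E6.
D5: a seventh up reaches C, and 11 semitones makes it C#6.
E4 up a major seventh is D#5.
F#5 up a major seventh is E#6.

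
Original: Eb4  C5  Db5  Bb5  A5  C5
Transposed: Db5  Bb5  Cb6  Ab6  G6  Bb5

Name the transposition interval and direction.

From Eb4 to Db5 is 7 letter names — a seventh of some quality.
Eb4 to Db5 is 10 semitones, which makes it a minor seventh; the second version is higher, so the direction is up.
Checking another pair — C5 → Bb5 — gives the same interval.

up a minor seventh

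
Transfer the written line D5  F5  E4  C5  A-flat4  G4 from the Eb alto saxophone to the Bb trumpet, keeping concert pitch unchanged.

First find concert pitch: the Eb alto saxophone sounds a major sixth below written, so D5 F5 E4 C5 A-flat4 G4 sounds F4 Ab4 G3 Eb4 Cb4 Bb3.
Then write for Bb trumpet: it sounds a major second below written, so the part must be a major second above concert.
F4 → G4
Ab4 → Bb4
G3 → A3
Eb4 → F4
Cb4 → Db4
Bb3 → C4

G4 Bb4 A3 F4 Db4 C4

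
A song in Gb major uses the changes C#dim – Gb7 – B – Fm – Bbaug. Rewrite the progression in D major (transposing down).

G##dim D7 F## C#m F#aug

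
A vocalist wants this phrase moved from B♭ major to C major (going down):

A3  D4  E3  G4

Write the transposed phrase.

B♭ major to C major down is a minor seventh, so every note moves down by that interval.
A3 becomes B2
D4 becomes E3
E3 becomes F#2
G4 becomes A3

B2 E3 F#2 A3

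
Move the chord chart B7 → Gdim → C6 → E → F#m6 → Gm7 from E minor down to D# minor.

E minor down to D# minor is a minor second; each chord root moves by that interval while the quality stays the same.
B7: root B down a minor second → A#, giving A#7.
Gdim: root G down a minor second → F#, giving F#dim.
C6: root C down a minor second → B, giving B6.
E: root E down a minor second → D#, giving D#.
F#m6: root F# down a minor second → E#, giving E#m6.
Gm7: root G down a minor second → F#, giving F#m7.

A#7 F#dim B6 D# E#m6 F#m7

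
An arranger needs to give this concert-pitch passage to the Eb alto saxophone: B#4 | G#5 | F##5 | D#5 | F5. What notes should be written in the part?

G##5 E#6 D##6 B#5 D6

Written C4 sounds as Eb3 on the Eb alto saxophone, so concert pitches are written a major sixth up.
B#4 becomes G##5
G#5 becomes E#6
F##5 becomes D##6
D#5 becomes B#5
F5 becomes D6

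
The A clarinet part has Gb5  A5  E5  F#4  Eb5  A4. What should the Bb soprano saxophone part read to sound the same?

First find concert pitch: the A clarinet sounds a minor third below written, so Gb5 A5 E5 F#4 Eb5 A4 sounds Eb5 F#5 C#5 D#4 C5 F#4.
Then write for Bb soprano saxophone: it sounds a major second below written, so the part must be a major second above concert.
Eb5 → F5
F#5 → G#5
C#5 → D#5
D#4 → E#4
C5 → D5
F#4 → G#4

F5 G#5 D#5 E#4 D5 G#4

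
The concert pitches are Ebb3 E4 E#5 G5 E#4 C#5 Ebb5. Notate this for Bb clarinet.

Fb3 F#4 F##5 A5 F##4 D#5 Fb5

Written C4 sounds as Bb3 on the Bb clarinet, so concert pitches are written a major second up.
Ebb3 becomes Fb3
E4 becomes F#4
E#5 becomes F##5
G5 becomes A5
E#4 becomes F##4
C#5 becomes D#5
Ebb5 becomes Fb5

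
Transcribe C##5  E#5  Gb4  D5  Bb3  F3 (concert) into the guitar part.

C##6 E#6 Gb5 D6 Bb4 F4

Written C4 sounds as C3 on the guitar, so concert pitches are written a perfect octave up.
C##5 to C##6
E#5 to E#6
Gb4 to Gb5
D5 to D6
Bb3 to Bb4
F3 to F4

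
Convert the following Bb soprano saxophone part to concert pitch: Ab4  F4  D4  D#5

Gb4 Eb4 C4 C#5

The Bb soprano saxophone sounds a major second below written, so transpose each written note down a major second.
Ab4 → Gb4
F4 → Eb4
D4 → C4
D#5 → C#5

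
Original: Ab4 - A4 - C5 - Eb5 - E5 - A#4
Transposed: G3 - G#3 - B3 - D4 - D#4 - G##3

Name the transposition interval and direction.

From Ab4 to G3 is 9 letter names — a ninth of some quality.
G3 to Ab4 is 13 semitones, which makes it a minor ninth; the second version is lower, so the direction is down.
Checking another pair — A#4 → G##3 — gives the same interval.

down a minor ninth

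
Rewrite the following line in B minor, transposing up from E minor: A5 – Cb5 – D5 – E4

E6 Gb5 A5 B4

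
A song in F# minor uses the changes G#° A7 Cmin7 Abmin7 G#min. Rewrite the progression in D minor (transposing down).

F# minor down to D minor is a major third; each chord root moves by that interval while the quality stays the same.
G#°: root G# down a major third → E, giving E°.
A7: root A down a major third → F, giving F7.
Cmin7: root C down a major third → Ab, giving Abmin7.
Abmin7: root Ab down a major third → Fb, giving Fbmin7.
G#min: root G# down a major third → E, giving Emin.

E° F7 Abmin7 Fbmin7 Emin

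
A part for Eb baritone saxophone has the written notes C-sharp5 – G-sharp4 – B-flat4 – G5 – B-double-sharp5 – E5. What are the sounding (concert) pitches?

E3 B2 Db3 Bb3 D##4 G3

The Eb baritone saxophone sounds a major thirteenth below written, so transpose each written note down a major thirteenth.
C#5 gives E3
G#4 gives B2
Bb4 gives Db3
G5 gives Bb3
B##5 gives D##4
E5 gives G3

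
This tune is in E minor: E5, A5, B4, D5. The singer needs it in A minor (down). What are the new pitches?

From E down to A is a perfect fifth; apply that to each pitch.
E5 becomes A4
A5 becomes D5
B4 becomes E4
D5 becomes G4

A4 D5 E4 G4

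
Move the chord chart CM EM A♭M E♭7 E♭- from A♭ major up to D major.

F#M A#M DM A7 A-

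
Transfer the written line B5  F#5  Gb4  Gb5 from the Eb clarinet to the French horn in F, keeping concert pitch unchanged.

First find concert pitch: the Eb clarinet sounds a minor third above written, so B5 F#5 Gb4 Gb5 sounds D6 A5 Bbb4 Bbb5.
Then write for French horn in F: it sounds a perfect fifth below written, so the part must be a perfect fifth above concert.
D6 → A6
A5 → E6
Bbb4 → Fb5
Bbb5 → Fb6

A6 E6 Fb5 Fb6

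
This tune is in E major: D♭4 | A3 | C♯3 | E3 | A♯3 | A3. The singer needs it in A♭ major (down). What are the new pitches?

Gbb3 Db3 F2 Ab2 D3 Db3

E major to A♭ major down is an augmented fifth, so every note moves down by that interval.
Db4 becomes Gbb3
A3 becomes Db3
C#3 becomes F2
E3 becomes Ab2
A#3 becomes D3
A3 becomes Db3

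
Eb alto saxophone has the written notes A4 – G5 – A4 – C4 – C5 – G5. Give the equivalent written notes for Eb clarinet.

A3 G4 A3 C3 C4 G4

First find concert pitch: the Eb alto saxophone sounds a major sixth below written, so A4 G5 A4 C4 C5 G5 sounds C4 Bb4 C4 Eb3 Eb4 Bb4.
Then write for Eb clarinet: it sounds a minor third above written, so the part must be a minor third below concert.
C4 → A3
Bb4 → G4
C4 → A3
Eb3 → C3
Eb4 → C4
Bb4 → G4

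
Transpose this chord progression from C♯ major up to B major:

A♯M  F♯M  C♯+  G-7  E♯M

C♯ major up to B major is a minor seventh; each chord root moves by that interval while the quality stays the same.
A♯M: root A♯ up a minor seventh → G#, giving G#M.
F♯M: root F♯ up a minor seventh → E, giving EM.
C♯+: root C♯ up a minor seventh → B, giving B+.
G-7: root G up a minor seventh → F, giving F-7.
E♯M: root E♯ up a minor seventh → D#, giving D#M.

G#M EM B+ F-7 D#M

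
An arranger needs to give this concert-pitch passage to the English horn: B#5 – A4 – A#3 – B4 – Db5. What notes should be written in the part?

Written C4 sounds as F3 on the English horn, so concert pitches are written a perfect fifth up.
B#5 becomes F##6
A4 becomes E5
A#3 becomes E#4
B4 becomes F#5
Db5 becomes Ab5

F##6 E5 E#4 F#5 Ab5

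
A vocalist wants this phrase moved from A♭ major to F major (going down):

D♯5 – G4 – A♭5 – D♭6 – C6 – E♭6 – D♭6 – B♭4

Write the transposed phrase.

From A♭ down to F is a minor third; apply that to each pitch.
D#5 gives B#4
G4 gives E4
Ab5 gives F5
Db6 gives Bb5
C6 gives A5
Eb6 gives C6
Db6 gives Bb5
Bb4 gives G4

B#4 E4 F5 Bb5 A5 C6 Bb5 G4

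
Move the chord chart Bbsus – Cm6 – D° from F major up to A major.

F major up to A major is a major third; each chord root moves by that interval while the quality stays the same.
Bbsus: root Bb up a major third → D, giving Dsus.
Cm6: root C up a major third → E, giving Em6.
D°: root D up a major third → F#, giving F#°.

Dsus Em6 F#°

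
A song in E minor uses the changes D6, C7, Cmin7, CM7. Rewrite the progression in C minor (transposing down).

Bb6 Ab7 Abmin7 AbM7

E minor down to C minor is a major third; each chord root moves by that interval while the quality stays the same.
D6: root D down a major third → Bb, giving Bb6.
C7: root C down a major third → Ab, giving Ab7.
Cmin7: root C down a major third → Ab, giving Abmin7.
CM7: root C down a major third → Ab, giving AbM7.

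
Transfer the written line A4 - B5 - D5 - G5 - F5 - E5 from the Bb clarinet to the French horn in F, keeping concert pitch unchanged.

D5 E6 G5 C6 Bb5 A5

First find concert pitch: the Bb clarinet sounds a major second below written, so A4 B5 D5 G5 F5 E5 sounds G4 A5 C5 F5 Eb5 D5.
Then write for French horn in F: it sounds a perfect fifth below written, so the part must be a perfect fifth above concert.
G4 → D5
A5 → E6
C5 → G5
F5 → C6
Eb5 → Bb5
D5 → A5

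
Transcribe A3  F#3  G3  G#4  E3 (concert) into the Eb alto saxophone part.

Written C4 sounds as Eb3 on the Eb alto saxophone, so concert pitches are written a major sixth up.
A3 to F#4
F#3 to D#4
G3 to E4
G#4 to E#5
E3 to C#4

F#4 D#4 E4 E#5 C#4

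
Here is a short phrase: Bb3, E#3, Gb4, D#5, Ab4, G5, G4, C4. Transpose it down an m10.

A minor tenth down from Bb3 gives G2.
E#3 down a minor tenth is C##2.
A minor tenth down from Gb4 gives Eb3.
D#5: a tenth down reaches B, and 15 semitones makes it B#3.
A minor tenth down from Ab4 gives F3.
A minor tenth down from G5 gives E4.
G4 down a minor tenth is E3.
C4 down a minor tenth is A2.

G2 C##2 Eb3 B#3 F3 E4 E3 A2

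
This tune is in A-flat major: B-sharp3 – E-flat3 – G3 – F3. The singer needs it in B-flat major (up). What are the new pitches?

From A-flat up to B-flat is a major second; apply that to each pitch.
B#3 → C##4
Eb3 → F3
G3 → A3
F3 → G3

C##4 F3 A3 G3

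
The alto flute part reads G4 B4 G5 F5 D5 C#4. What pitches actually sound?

D4 F#4 D5 C5 A4 G#3

The alto flute sounds a perfect fourth below written, so transpose each written note down a perfect fourth.
G4 gives D4
B4 gives F#4
G5 gives D5
F5 gives C5
D5 gives A4
C#4 gives G#3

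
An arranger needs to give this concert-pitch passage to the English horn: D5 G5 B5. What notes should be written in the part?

The English horn sounds a perfect fifth below written, so the written part must be a perfect fifth above concert — transpose each note up.
D5 -> A5
G5 -> D6
B5 -> F#6

A5 D6 F#6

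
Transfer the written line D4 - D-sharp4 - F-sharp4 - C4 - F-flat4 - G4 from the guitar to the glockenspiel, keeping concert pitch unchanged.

D1 D#1 F#1 C1 Fb1 G1

First find concert pitch: the guitar sounds a perfect octave below written, so D4 D-sharp4 F-sharp4 C4 F-flat4 G4 sounds D3 D#3 F#3 C3 Fb3 G3.
Then write for glockenspiel: it sounds a perfect fifteenth above written, so the part must be a perfect fifteenth below concert.
D3 → D1
D#3 → D#1
F#3 → F#1
C3 → C1
Fb3 → Fb1
G3 → G1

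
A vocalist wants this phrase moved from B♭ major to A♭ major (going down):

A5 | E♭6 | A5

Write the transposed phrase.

B♭ major to A♭ major down is a major second, so every note moves down by that interval.
A5 → G5
Eb6 → Db6
A5 → G5

G5 Db6 G5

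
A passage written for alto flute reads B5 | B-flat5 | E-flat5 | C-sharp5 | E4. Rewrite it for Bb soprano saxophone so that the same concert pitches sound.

G#5 G5 C5 A#4 C#4

First find concert pitch: the alto flute sounds a perfect fourth below written, so B5 B-flat5 E-flat5 C-sharp5 E4 sounds F#5 F5 Bb4 G#4 B3.
Then write for Bb soprano saxophone: it sounds a major second below written, so the part must be a major second above concert.
F#5 → G#5
F5 → G5
Bb4 → C5
G#4 → A#4
B3 → C#4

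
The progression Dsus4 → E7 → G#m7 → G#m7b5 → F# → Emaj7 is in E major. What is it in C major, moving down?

Bbsus4 C7 Em7 Em7b5 D Cmaj7

E major down to C major is a major third; each chord root moves by that interval while the quality stays the same.
Dsus4: root D down a major third → Bb, giving Bbsus4.
E7: root E down a major third → C, giving C7.
G#m7: root G# down a major third → E, giving Em7.
G#m7b5: root G# down a major third → E, giving Em7b5.
F#: root F# down a major third → D, giving D.
Emaj7: root E down a major third → C, giving Cmaj7.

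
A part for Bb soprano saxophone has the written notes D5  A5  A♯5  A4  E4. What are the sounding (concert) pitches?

C5 G5 G#5 G4 D4

The Bb soprano saxophone sounds a major second below written, so transpose each written note down a major second.
D5 → C5
A5 → G5
A#5 → G#5
A4 → G4
E4 → D4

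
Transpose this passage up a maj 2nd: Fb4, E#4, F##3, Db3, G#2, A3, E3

Gb4 F##4 G##3 Eb3 A#2 B3 F#3

Fb4 gives Gb4
E#4 gives F##4
F##3 gives G##3
Db3 gives Eb3
G#2 gives A#2
A3 gives B3
E3 gives F#3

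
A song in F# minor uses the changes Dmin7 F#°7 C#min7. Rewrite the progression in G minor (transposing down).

Ebmin7 G°7 Dmin7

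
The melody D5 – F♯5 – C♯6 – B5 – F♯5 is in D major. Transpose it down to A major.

A4 C#5 G#5 F#5 C#5

From D down to A is a perfect fourth; apply that to each pitch.
D5 -> A4
F#5 -> C#5
C#6 -> G#5
B5 -> F#5
F#5 -> C#5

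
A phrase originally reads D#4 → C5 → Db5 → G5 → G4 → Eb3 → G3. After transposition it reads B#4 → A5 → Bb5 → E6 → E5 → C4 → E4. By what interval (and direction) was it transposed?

Take the first pair: D#4 → B#4. D to B spans 6 letter names, so the interval is some kind of sixth.
D#4 to B#4 is 9 semitones, which makes it a major sixth; the second version is higher, so the direction is up.
Checking another pair — G3 → E4 — gives the same interval.

up a major sixth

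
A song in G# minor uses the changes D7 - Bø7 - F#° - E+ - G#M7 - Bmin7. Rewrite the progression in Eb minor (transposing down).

G# minor down to Eb minor is an augmented third; each chord root moves by that interval while the quality stays the same.
D7: root D down an augmented third → Bbb, giving Bbb7.
Bø7: root B down an augmented third → Gb, giving Gbø7.
F#°: root F# down an augmented third → Db, giving Db°.
E+: root E down an augmented third → Cb, giving Cb+.
G#M7: root G# down an augmented third → Eb, giving EbM7.
Bmin7: root B down an augmented third → Gb, giving Gbmin7.

Bbb7 Gbø7 Db° Cb+ EbM7 Gbmin7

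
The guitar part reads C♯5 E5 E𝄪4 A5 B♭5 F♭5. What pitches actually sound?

C#4 E4 E##3 A4 Bb4 Fb4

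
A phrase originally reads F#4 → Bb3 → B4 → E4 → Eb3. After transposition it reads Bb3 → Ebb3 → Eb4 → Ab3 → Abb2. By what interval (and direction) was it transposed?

down an augmented fifth

From F#4 to Bb3 is 5 letter names — a fifth of some quality.
Bb3 to F#4 is 8 semitones, which makes it an augmented fifth; the second version is lower, so the direction is down.
Checking another pair — Eb3 → Abb2 — gives the same interval.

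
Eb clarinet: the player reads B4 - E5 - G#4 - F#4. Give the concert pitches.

Written C4 on the Eb clarinet sounds as Eb4, a minor third higher; apply that shift to every note.
B4 to D5
E5 to G5
G#4 to B4
F#4 to A4

D5 G5 B4 A4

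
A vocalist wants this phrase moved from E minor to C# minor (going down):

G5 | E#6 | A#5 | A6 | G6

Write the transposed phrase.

E5 C##6 F##5 F#6 E6

From E down to C# is a minor third; apply that to each pitch.
G5 → E5
E#6 → C##6
A#5 → F##5
A6 → F#6
G6 → E6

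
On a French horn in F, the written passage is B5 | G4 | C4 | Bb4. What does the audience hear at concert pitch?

The French horn in F sounds a perfect fifth below written, so transpose each written note down a perfect fifth.
B5 -> E5
G4 -> C4
C4 -> F3
Bb4 -> Eb4

E5 C4 F3 Eb4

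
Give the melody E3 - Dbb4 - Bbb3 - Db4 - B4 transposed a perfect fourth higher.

A3 Gbb4 Ebb4 Gb4 E5

A perfect fourth up from E3 gives A3.
Dbb4 up a perfect fourth is Gbb4.
A perfect fourth up from Bbb3 gives Ebb4.
Db4 up a perfect fourth is Gb4.
B4: a fourth up reaches E, and 5 semitones makes it E5.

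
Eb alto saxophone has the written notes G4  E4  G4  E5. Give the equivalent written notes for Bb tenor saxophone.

First find concert pitch: the Eb alto saxophone sounds a major sixth below written, so G4 E4 G4 E5 sounds Bb3 G3 Bb3 G4.
Then write for Bb tenor saxophone: it sounds a major ninth below written, so the part must be a major ninth above concert.
Bb3 → C5
G3 → A4
Bb3 → C5
G4 → A5

C5 A4 C5 A5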